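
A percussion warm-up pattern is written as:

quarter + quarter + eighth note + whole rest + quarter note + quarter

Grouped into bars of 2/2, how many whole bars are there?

One bar of 2/2 = 8 eighth notes.
Each duration in eighth notes: quarter = 2; quarter = 2; eighth note = 1; whole rest = 8; quarter note = 2; quarter = 2.
Sum: 2 + 2 + 1 + 8 + 2 + 2 = 17.
17 ÷ 8 = 2 complete bars with 1 left over.

2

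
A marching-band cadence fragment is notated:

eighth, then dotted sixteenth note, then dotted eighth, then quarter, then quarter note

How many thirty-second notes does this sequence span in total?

29

Each duration in thirty-second notes: eighth = 4; dotted sixteenth note = 3; dotted eighth = 6; quarter = 8; quarter note = 8.
Adding: 4 + 3 + 6 + 8 + 8 = 29 thirty-second notes.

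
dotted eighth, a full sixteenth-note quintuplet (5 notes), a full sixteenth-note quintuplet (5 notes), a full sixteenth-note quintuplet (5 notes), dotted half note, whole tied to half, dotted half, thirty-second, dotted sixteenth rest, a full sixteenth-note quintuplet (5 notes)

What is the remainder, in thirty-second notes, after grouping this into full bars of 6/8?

One bar of 6/8 = 24 thirty-second notes.
Convert each value to thirty-second notes: dotted eighth = 6; a full sixteenth-note quintuplet (5 notes) (five quintuplet sixteenths span one quarter) = 8; a full sixteenth-note quintuplet (5 notes) (five quintuplet sixteenths span one quarter) = 8; a full sixteenth-note quintuplet (5 notes) (five quintuplet sixteenths span one quarter) = 8; dotted half note = 24; whole tied to half (whole + half) = 48; dotted half = 24; thirty-second = 1; dotted sixteenth rest = 3; a full sixteenth-note quintuplet (5 notes) (five quintuplet sixteenths span one quarter) = 8.
Sum: 6 + 8 + 8 + 8 + 24 + 48 + 24 + 1 + 3 + 8 = 138.
138 ÷ 24 = 5 complete bars with 18 thirty-second notes remaining.

18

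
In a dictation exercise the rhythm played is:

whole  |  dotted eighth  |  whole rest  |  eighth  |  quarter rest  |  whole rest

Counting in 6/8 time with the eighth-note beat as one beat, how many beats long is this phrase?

One eighth-note beat = 2 sixteenth notes.
Working in sixteenth notes: whole = 16; dotted eighth = 3; whole rest = 16; eighth = 2; quarter rest = 4; whole rest = 16.
Adding: 16 + 3 + 16 + 2 + 4 + 16 = 57.
57 ÷ 2 = 28.5 beats.

28.5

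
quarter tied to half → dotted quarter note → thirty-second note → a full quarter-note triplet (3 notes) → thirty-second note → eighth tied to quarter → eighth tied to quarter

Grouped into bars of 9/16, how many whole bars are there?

4

One bar of 9/16 = 18 thirty-second notes.
Each duration in thirty-second notes: quarter tied to half (quarter + half) = 24; dotted quarter note = 12; thirty-second note = 1; a full quarter-note triplet (3 notes) (three triplet quarters span one half) = 16; thirty-second note = 1; eighth tied to quarter (eighth + quarter) = 12; eighth tied to quarter (eighth + quarter) = 12.
Adding: 24 + 12 + 1 + 16 + 1 + 12 + 12 = 78.
78 ÷ 18 = 4 complete bars with 6 left over.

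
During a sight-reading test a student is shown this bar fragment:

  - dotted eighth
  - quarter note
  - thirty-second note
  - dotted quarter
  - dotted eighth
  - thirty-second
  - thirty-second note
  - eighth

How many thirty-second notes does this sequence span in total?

39

In thirty-second notes: dotted eighth = 6; quarter note = 8; thirty-second note = 1; dotted quarter = 12; dotted eighth = 6; thirty-second = 1; thirty-second note = 1; eighth = 4.
Altogether 6 + 8 + 1 + 12 + 6 + 1 + 1 + 4 = 39 thirty-second notes.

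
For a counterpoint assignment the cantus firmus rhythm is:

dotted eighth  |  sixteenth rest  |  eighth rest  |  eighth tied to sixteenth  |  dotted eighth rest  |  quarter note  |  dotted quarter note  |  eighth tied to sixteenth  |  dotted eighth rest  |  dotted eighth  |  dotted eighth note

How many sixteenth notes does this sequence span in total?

Each duration in sixteenth notes: dotted eighth = 3; sixteenth rest = 1; eighth rest = 2; eighth tied to sixteenth (eighth + sixteenth) = 3; dotted eighth rest = 3; quarter note = 4; dotted quarter note = 6; eighth tied to sixteenth (eighth + sixteenth) = 3; dotted eighth rest = 3; dotted eighth = 3; dotted eighth note = 3.
Altogether 3 + 1 + 2 + 3 + 3 + 4 + 6 + 3 + 3 + 3 + 3 = 34 sixteenth notes.

34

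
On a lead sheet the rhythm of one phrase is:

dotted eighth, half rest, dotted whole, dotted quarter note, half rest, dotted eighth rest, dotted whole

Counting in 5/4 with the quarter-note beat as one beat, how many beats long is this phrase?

19

One quarter-note beat = 4 sixteenth notes.
Each duration in sixteenth notes: dotted eighth = 3; half rest = 8; dotted whole = 24; dotted quarter note = 6; half rest = 8; dotted eighth rest = 3; dotted whole = 24.
Adding: 3 + 8 + 24 + 6 + 8 + 3 + 24 = 76.
76 ÷ 4 = 19 beats.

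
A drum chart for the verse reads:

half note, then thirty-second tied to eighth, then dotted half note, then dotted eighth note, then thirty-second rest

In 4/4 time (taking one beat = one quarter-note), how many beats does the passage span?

6.5

One quarter-note beat = 8 thirty-second notes.
Each duration in thirty-second notes: half note = 16; thirty-second tied to eighth (thirty-second + eighth) = 5; dotted half note = 24; dotted eighth note = 6; thirty-second rest = 1.
Sum: 16 + 5 + 24 + 6 + 1 = 52.
52 ÷ 8 = 6.5 beats.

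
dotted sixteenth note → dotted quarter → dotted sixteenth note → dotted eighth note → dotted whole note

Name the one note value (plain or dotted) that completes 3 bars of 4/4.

dotted half note

3 bars of 4/4 = 96 thirty-second notes.
Each duration in thirty-second notes: dotted sixteenth note = 3; dotted quarter = 12; dotted sixteenth note = 3; dotted eighth note = 6; dotted whole note = 48.
Adding: 3 + 12 + 3 + 6 + 48 = 72.
Remaining: 96 − 72 = 24 thirty-second notes, which is a dotted half note.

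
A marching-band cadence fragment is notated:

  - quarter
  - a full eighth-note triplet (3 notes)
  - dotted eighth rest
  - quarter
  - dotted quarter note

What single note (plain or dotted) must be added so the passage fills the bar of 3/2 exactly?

dotted eighth note

The bar of 3/2 = 24 sixteenth notes.
In sixteenth notes: quarter = 4; a full eighth-note triplet (3 notes) (three triplet eighths span one quarter) = 4; dotted eighth rest = 3; quarter = 4; dotted quarter note = 6.
Total: 4 + 4 + 3 + 4 + 6 = 21.
Remaining: 24 − 21 = 3 sixteenth notes, which is a dotted eighth note.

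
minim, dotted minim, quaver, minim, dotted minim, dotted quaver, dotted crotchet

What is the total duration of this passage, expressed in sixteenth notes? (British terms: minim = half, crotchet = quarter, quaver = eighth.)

Convert each value to sixteenth notes: minim = 8; dotted minim = 12; quaver = 2; minim = 8; dotted minim = 12; dotted quaver = 3; dotted crotchet = 6.
Altogether 8 + 12 + 2 + 8 + 12 + 3 + 6 = 51 sixteenth notes.

51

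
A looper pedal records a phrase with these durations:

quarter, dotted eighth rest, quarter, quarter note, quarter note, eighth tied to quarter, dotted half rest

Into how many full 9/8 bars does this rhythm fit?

2

One bar of 9/8 = 18 sixteenth notes.
Express everything in sixteenth notes: quarter = 4; dotted eighth rest = 3; quarter = 4; quarter note = 4; quarter note = 4; eighth tied to quarter (eighth + quarter) = 6; dotted half rest = 12.
Altogether 4 + 3 + 4 + 4 + 4 + 6 + 12 = 37.
37 ÷ 18 = 2 complete bars with 1 left over.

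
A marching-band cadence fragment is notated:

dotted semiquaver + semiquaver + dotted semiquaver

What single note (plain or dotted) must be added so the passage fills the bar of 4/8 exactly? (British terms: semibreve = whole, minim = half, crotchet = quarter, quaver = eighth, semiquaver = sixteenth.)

quarter note

The bar of 4/8 = 16 thirty-second notes.
In thirty-second notes: dotted semiquaver = 3; semiquaver = 2; dotted semiquaver = 3.
Total: 3 + 2 + 3 = 8.
Remaining: 16 − 8 = 8 thirty-second notes, which is a quarter note.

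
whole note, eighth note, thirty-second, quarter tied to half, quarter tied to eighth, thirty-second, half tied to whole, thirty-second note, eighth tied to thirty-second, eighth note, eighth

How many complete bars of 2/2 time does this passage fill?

One bar of 2/2 = 32 thirty-second notes.
Working in thirty-second notes: whole note = 32; eighth note = 4; thirty-second = 1; quarter tied to half (quarter + half) = 24; quarter tied to eighth (quarter + eighth) = 12; thirty-second = 1; half tied to whole (half + whole) = 48; thirty-second note = 1; eighth tied to thirty-second (eighth + thirty-second) = 5; eighth note = 4; eighth = 4.
Altogether 32 + 4 + 1 + 24 + 12 + 1 + 48 + 1 + 5 + 4 + 4 = 136.
136 ÷ 32 = 4 complete bars with 8 left over.

4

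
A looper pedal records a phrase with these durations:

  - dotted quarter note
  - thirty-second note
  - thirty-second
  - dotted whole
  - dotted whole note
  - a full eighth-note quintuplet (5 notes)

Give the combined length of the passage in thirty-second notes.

In thirty-second notes: dotted quarter note = 12; thirty-second note = 1; thirty-second = 1; dotted whole = 48; dotted whole note = 48; a full eighth-note quintuplet (5 notes) (five quintuplet eighths span one half) = 16.
Total: 12 + 1 + 1 + 48 + 48 + 16 = 126 thirty-second notes.

126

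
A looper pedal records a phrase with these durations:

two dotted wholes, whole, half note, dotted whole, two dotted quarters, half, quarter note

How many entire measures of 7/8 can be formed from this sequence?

One bar of 7/8 = 7 eighth notes.
In eighth notes: dotted whole = 12; dotted whole = 12; whole = 8; half note = 4; dotted whole = 12; dotted quarter = 3; dotted quarter = 3; half = 4; quarter note = 2.
Adding: 12 + 12 + 8 + 4 + 12 + 3 + 3 + 4 + 2 = 60.
60 ÷ 7 = 8 complete bars with 4 left over.

8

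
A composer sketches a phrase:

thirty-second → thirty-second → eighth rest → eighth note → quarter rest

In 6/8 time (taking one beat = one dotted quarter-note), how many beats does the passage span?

1.5

One dotted quarter-note beat = 12 thirty-second notes.
In thirty-second notes: thirty-second = 1; thirty-second = 1; eighth rest = 4; eighth note = 4; quarter rest = 8.
Adding: 1 + 1 + 4 + 4 + 8 = 18.
18 ÷ 12 = 1.5 beats.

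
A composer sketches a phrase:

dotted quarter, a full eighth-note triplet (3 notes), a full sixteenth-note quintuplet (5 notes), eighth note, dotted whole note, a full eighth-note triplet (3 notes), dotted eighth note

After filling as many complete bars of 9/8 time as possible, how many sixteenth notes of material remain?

One bar of 9/8 = 18 sixteenth notes.
Each duration in sixteenth notes: dotted quarter = 6; a full eighth-note triplet (3 notes) (three triplet eighths span one quarter) = 4; a full sixteenth-note quintuplet (5 notes) (five quintuplet sixteenths span one quarter) = 4; eighth note = 2; dotted whole note = 24; a full eighth-note triplet (3 notes) (three triplet eighths span one quarter) = 4; dotted eighth note = 3.
Altogether 6 + 4 + 4 + 2 + 24 + 4 + 3 = 47.
47 ÷ 18 = 2 complete bars with 11 sixteenth notes remaining.

11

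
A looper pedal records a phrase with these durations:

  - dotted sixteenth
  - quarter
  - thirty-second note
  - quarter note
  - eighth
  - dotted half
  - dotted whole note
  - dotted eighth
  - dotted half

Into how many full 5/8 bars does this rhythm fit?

6

One bar of 5/8 = 20 thirty-second notes.
Each duration in thirty-second notes: dotted sixteenth = 3; quarter = 8; thirty-second note = 1; quarter note = 8; eighth = 4; dotted half = 24; dotted whole note = 48; dotted eighth = 6; dotted half = 24.
Altogether 3 + 8 + 1 + 8 + 4 + 24 + 48 + 6 + 24 = 126.
126 ÷ 20 = 6 complete bars with 6 left over.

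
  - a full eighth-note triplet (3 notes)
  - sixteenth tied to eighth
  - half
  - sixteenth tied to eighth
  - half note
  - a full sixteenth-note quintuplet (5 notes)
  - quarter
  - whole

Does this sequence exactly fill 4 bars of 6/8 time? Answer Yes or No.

No

One bar of 6/8 = 12 sixteenth notes, so 4 bars = 48.
In sixteenth notes: a full eighth-note triplet (3 notes) (three triplet eighths span one quarter) = 4; sixteenth tied to eighth (sixteenth + eighth) = 3; half = 8; sixteenth tied to eighth (sixteenth + eighth) = 3; half note = 8; a full sixteenth-note quintuplet (5 notes) (five quintuplet sixteenths span one quarter) = 4; quarter = 4; whole = 16.
Sum: 4 + 3 + 8 + 3 + 8 + 4 + 4 + 16 = 50.
50 exceeds 48, so the answer is No.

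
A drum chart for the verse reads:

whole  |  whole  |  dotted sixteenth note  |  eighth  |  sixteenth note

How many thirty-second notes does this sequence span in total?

Each duration in thirty-second notes: whole = 32; whole = 32; dotted sixteenth note = 3; eighth = 4; sixteenth note = 2.
Sum: 32 + 32 + 3 + 4 + 2 = 73 thirty-second notes.

73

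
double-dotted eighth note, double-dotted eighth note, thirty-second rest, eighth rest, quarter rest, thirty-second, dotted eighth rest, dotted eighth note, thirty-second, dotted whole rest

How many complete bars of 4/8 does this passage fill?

One bar of 4/8 = 16 thirty-second notes.
Working in thirty-second notes: double-dotted eighth note = 7; double-dotted eighth note = 7; thirty-second rest = 1; eighth rest = 4; quarter rest = 8; thirty-second = 1; dotted eighth rest = 6; dotted eighth note = 6; thirty-second = 1; dotted whole rest = 48.
Altogether 7 + 7 + 1 + 4 + 8 + 1 + 6 + 6 + 1 + 48 = 89.
89 ÷ 16 = 5 complete bars with 9 left over.

5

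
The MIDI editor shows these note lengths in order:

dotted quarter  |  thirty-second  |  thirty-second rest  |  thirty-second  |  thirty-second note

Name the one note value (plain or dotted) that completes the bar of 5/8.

The bar of 5/8 = 20 thirty-second notes.
Working in thirty-second notes: dotted quarter = 12; thirty-second = 1; thirty-second rest = 1; thirty-second = 1; thirty-second note = 1.
Sum: 12 + 1 + 1 + 1 + 1 = 16.
Remaining: 20 − 16 = 4 thirty-second notes, which is a eighth note.

eighth note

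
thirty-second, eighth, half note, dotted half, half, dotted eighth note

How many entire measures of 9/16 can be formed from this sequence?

3

One bar of 9/16 = 18 thirty-second notes.
Each duration in thirty-second notes: thirty-second = 1; eighth = 4; half note = 16; dotted half = 24; half = 16; dotted eighth note = 6.
Total: 1 + 4 + 16 + 24 + 16 + 6 = 67.
67 ÷ 18 = 3 complete bars with 13 left over.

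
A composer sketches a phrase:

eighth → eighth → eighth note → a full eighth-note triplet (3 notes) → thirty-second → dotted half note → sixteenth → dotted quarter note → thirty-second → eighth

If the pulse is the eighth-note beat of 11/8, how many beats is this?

One eighth-note beat = 4 thirty-second notes.
Express everything in thirty-second notes: eighth = 4; eighth = 4; eighth note = 4; a full eighth-note triplet (3 notes) (three triplet eighths span one quarter) = 8; thirty-second = 1; dotted half note = 24; sixteenth = 2; dotted quarter note = 12; thirty-second = 1; eighth = 4.
Adding: 4 + 4 + 4 + 8 + 1 + 24 + 2 + 12 + 1 + 4 = 64.
64 ÷ 4 = 16 beats.

16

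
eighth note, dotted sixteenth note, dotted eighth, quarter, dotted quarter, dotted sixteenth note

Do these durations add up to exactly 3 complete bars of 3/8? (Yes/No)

Yes

One bar of 3/8 = 12 thirty-second notes, so 3 bars = 36.
Express everything in thirty-second notes: eighth note = 4; dotted sixteenth note = 3; dotted eighth = 6; quarter = 8; dotted quarter = 12; dotted sixteenth note = 3.
Altogether 4 + 3 + 6 + 8 + 12 + 3 = 36.
36 equals 36, so the answer is Yes.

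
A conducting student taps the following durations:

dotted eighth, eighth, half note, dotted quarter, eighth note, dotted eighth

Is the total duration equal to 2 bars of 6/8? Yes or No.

One bar of 6/8 = 12 sixteenth notes, so 2 bars = 24.
Express everything in sixteenth notes: dotted eighth = 3; eighth = 2; half note = 8; dotted quarter = 6; eighth note = 2; dotted eighth = 3.
Altogether 3 + 2 + 8 + 6 + 2 + 3 = 24.
24 equals 24, so the answer is Yes.

Yes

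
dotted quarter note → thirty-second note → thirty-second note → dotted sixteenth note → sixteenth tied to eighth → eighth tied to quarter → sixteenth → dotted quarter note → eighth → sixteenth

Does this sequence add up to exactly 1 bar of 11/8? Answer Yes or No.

No

One bar of 11/8 = 44 thirty-second notes.
Convert each value to thirty-second notes: dotted quarter note = 12; thirty-second note = 1; thirty-second note = 1; dotted sixteenth note = 3; sixteenth tied to eighth (sixteenth + eighth) = 6; eighth tied to quarter (eighth + quarter) = 12; sixteenth = 2; dotted quarter note = 12; eighth = 4; sixteenth = 2.
Total: 12 + 1 + 1 + 3 + 6 + 12 + 2 + 12 + 4 + 2 = 55.
55 exceeds 44, so the answer is No.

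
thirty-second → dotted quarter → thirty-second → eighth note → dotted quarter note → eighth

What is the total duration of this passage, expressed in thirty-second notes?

Each duration in thirty-second notes: thirty-second = 1; dotted quarter = 12; thirty-second = 1; eighth note = 4; dotted quarter note = 12; eighth = 4.
Adding: 1 + 12 + 1 + 4 + 12 + 4 = 34 thirty-second notes.

34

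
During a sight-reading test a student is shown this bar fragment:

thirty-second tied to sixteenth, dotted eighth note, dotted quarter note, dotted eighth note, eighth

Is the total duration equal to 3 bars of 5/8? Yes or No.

One bar of 5/8 = 20 thirty-second notes, so 3 bars = 60.
Working in thirty-second notes: thirty-second tied to sixteenth (thirty-second + sixteenth) = 3; dotted eighth note = 6; dotted quarter note = 12; dotted eighth note = 6; eighth = 4.
Sum: 3 + 6 + 12 + 6 + 4 = 31.
31 falls short of 60, so the answer is No.

No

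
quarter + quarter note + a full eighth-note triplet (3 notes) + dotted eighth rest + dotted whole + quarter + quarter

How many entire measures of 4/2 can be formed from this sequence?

1

One bar of 4/2 = 32 sixteenth notes.
Working in sixteenth notes: quarter = 4; quarter note = 4; a full eighth-note triplet (3 notes) (three triplet eighths span one quarter) = 4; dotted eighth rest = 3; dotted whole = 24; quarter = 4; quarter = 4.
Adding: 4 + 4 + 4 + 3 + 24 + 4 + 4 = 47.
47 ÷ 32 = 1 complete bar with 15 left over.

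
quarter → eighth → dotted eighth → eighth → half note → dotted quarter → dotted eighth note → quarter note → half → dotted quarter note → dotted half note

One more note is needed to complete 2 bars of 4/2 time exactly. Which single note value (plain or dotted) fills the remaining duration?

2 bars of 4/2 = 64 sixteenth notes.
Convert each value to sixteenth notes: quarter = 4; eighth = 2; dotted eighth = 3; eighth = 2; half note = 8; dotted quarter = 6; dotted eighth note = 3; quarter note = 4; half = 8; dotted quarter note = 6; dotted half note = 12.
Altogether 4 + 2 + 3 + 2 + 8 + 6 + 3 + 4 + 8 + 6 + 12 = 58.
Remaining: 64 − 58 = 6 sixteenth notes, which is a dotted quarter note.

dotted quarter note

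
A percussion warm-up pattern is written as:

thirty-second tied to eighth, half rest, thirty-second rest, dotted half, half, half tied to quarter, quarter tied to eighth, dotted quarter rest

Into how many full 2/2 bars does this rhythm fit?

One bar of 2/2 = 32 thirty-second notes.
Each duration in thirty-second notes: thirty-second tied to eighth (thirty-second + eighth) = 5; half rest = 16; thirty-second rest = 1; dotted half = 24; half = 16; half tied to quarter (half + quarter) = 24; quarter tied to eighth (quarter + eighth) = 12; dotted quarter rest = 12.
Total: 5 + 16 + 1 + 24 + 16 + 24 + 12 + 12 = 110.
110 ÷ 32 = 3 complete bars with 14 left over.

3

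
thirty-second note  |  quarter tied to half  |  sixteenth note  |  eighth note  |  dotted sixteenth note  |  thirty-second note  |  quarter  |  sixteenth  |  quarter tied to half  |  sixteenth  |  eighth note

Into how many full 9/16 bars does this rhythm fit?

4

One bar of 9/16 = 18 thirty-second notes.
In thirty-second notes: thirty-second note = 1; quarter tied to half (quarter + half) = 24; sixteenth note = 2; eighth note = 4; dotted sixteenth note = 3; thirty-second note = 1; quarter = 8; sixteenth = 2; quarter tied to half (quarter + half) = 24; sixteenth = 2; eighth note = 4.
Adding: 1 + 24 + 2 + 4 + 3 + 1 + 8 + 2 + 24 + 2 + 4 = 75.
75 ÷ 18 = 4 complete bars with 3 left over.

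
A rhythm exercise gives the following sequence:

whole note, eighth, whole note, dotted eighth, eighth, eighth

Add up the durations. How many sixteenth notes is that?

Working in sixteenth notes: whole note = 16; eighth = 2; whole note = 16; dotted eighth = 3; eighth = 2; eighth = 2.
Adding: 16 + 2 + 16 + 3 + 2 + 2 = 41 sixteenth notes.

41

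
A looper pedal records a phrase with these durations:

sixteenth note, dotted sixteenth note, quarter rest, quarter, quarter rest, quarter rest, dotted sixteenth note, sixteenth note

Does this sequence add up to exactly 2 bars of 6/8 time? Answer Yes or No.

No

One bar of 6/8 = 24 thirty-second notes, so 2 bars = 48.
Each duration in thirty-second notes: sixteenth note = 2; dotted sixteenth note = 3; quarter rest = 8; quarter = 8; quarter rest = 8; quarter rest = 8; dotted sixteenth note = 3; sixteenth note = 2.
Adding: 2 + 3 + 8 + 8 + 8 + 8 + 3 + 2 = 42.
42 falls short of 48, so the answer is No.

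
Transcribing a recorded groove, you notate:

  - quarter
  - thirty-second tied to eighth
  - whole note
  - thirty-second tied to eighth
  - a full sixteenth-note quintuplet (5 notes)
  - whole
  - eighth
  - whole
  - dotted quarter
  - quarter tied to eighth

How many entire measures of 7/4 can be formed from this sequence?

One bar of 7/4 = 56 thirty-second notes.
Express everything in thirty-second notes: quarter = 8; thirty-second tied to eighth (thirty-second + eighth) = 5; whole note = 32; thirty-second tied to eighth (thirty-second + eighth) = 5; a full sixteenth-note quintuplet (5 notes) (five quintuplet sixteenths span one quarter) = 8; whole = 32; eighth = 4; whole = 32; dotted quarter = 12; quarter tied to eighth (quarter + eighth) = 12.
Adding: 8 + 5 + 32 + 5 + 8 + 32 + 4 + 32 + 12 + 12 = 150.
150 ÷ 56 = 2 complete bars with 38 left over.

2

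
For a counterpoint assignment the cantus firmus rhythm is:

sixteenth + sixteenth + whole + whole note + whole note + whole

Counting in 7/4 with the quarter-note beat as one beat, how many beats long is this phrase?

16.5

One quarter-note beat = 4 sixteenth notes.
Convert each value to sixteenth notes: sixteenth = 1; sixteenth = 1; whole = 16; whole note = 16; whole note = 16; whole = 16.
Altogether 1 + 1 + 16 + 16 + 16 + 16 = 66.
66 ÷ 4 = 16.5 beats.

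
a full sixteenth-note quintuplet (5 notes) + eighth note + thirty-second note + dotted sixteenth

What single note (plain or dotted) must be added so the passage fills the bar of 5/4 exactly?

The bar of 5/4 = 40 thirty-second notes.
In thirty-second notes: a full sixteenth-note quintuplet (5 notes) (five quintuplet sixteenths span one quarter) = 8; eighth note = 4; thirty-second note = 1; dotted sixteenth = 3.
Adding: 8 + 4 + 1 + 3 = 16.
Remaining: 40 − 16 = 24 thirty-second notes, which is a dotted half note.

dotted half note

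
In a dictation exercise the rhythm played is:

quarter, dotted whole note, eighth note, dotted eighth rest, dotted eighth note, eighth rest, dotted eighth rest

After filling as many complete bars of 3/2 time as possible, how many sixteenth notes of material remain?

One bar of 3/2 = 24 sixteenth notes.
Express everything in sixteenth notes: quarter = 4; dotted whole note = 24; eighth note = 2; dotted eighth rest = 3; dotted eighth note = 3; eighth rest = 2; dotted eighth rest = 3.
Total: 4 + 24 + 2 + 3 + 3 + 2 + 3 = 41.
41 ÷ 24 = 1 complete bar with 17 sixteenth notes remaining.

17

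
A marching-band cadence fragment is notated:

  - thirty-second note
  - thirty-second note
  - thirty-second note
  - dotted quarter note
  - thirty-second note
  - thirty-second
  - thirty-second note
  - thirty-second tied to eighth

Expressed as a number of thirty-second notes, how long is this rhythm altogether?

23

Each duration in thirty-second notes: thirty-second note = 1; thirty-second note = 1; thirty-second note = 1; dotted quarter note = 12; thirty-second note = 1; thirty-second = 1; thirty-second note = 1; thirty-second tied to eighth (thirty-second + eighth) = 5.
Adding: 1 + 1 + 1 + 12 + 1 + 1 + 1 + 5 = 23 thirty-second notes.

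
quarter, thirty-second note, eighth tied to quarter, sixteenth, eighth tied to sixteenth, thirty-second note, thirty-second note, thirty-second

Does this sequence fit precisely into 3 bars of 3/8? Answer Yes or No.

No

One bar of 3/8 = 12 thirty-second notes, so 3 bars = 36.
In thirty-second notes: quarter = 8; thirty-second note = 1; eighth tied to quarter (eighth + quarter) = 12; sixteenth = 2; eighth tied to sixteenth (eighth + sixteenth) = 6; thirty-second note = 1; thirty-second note = 1; thirty-second = 1.
Sum: 8 + 1 + 12 + 2 + 6 + 1 + 1 + 1 = 32.
32 falls short of 36, so the answer is No.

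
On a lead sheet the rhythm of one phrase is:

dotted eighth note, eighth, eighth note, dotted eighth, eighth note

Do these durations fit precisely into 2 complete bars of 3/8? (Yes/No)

Yes

One bar of 3/8 = 6 sixteenth notes, so 2 bars = 12.
Each duration in sixteenth notes: dotted eighth note = 3; eighth = 2; eighth note = 2; dotted eighth = 3; eighth note = 2.
Total: 3 + 2 + 2 + 3 + 2 = 12.
12 equals 12, so the answer is Yes.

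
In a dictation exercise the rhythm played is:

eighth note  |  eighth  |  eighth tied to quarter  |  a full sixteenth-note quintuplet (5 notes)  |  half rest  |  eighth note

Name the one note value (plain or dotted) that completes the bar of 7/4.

quarter note

The bar of 7/4 = 14 eighth notes.
Express everything in eighth notes: eighth note = 1; eighth = 1; eighth tied to quarter (eighth + quarter) = 3; a full sixteenth-note quintuplet (5 notes) (five quintuplet sixteenths span one quarter) = 2; half rest = 4; eighth note = 1.
Sum: 1 + 1 + 3 + 2 + 4 + 1 = 12.
Remaining: 14 − 12 = 2 eighth notes, which is a quarter note.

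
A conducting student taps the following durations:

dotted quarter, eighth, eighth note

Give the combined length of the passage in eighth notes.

Convert each value to eighth notes: dotted quarter = 3; eighth = 1; eighth note = 1.
Total: 3 + 1 + 1 = 5 eighth notes.

5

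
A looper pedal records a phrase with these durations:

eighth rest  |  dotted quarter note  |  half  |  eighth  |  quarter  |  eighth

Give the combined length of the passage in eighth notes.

12

Working in eighth notes: eighth rest = 1; dotted quarter note = 3; half = 4; eighth = 1; quarter = 2; eighth = 1.
Sum: 1 + 3 + 4 + 1 + 2 + 1 = 12 eighth notes.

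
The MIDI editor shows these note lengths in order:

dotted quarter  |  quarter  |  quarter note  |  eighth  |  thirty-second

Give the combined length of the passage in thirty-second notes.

33

Working in thirty-second notes: dotted quarter = 12; quarter = 8; quarter note = 8; eighth = 4; thirty-second = 1.
Altogether 12 + 8 + 8 + 4 + 1 = 33 thirty-second notes.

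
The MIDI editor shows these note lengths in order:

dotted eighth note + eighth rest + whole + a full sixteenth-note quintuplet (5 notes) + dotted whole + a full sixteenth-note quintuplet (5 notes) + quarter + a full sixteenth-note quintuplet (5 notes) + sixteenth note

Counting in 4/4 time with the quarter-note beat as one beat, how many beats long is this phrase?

One quarter-note beat = 4 sixteenth notes.
In sixteenth notes: dotted eighth note = 3; eighth rest = 2; whole = 16; a full sixteenth-note quintuplet (5 notes) (five quintuplet sixteenths span one quarter) = 4; dotted whole = 24; a full sixteenth-note quintuplet (5 notes) (five quintuplet sixteenths span one quarter) = 4; quarter = 4; a full sixteenth-note quintuplet (5 notes) (five quintuplet sixteenths span one quarter) = 4; sixteenth note = 1.
Total: 3 + 2 + 16 + 4 + 24 + 4 + 4 + 4 + 1 = 62.
62 ÷ 4 = 15.5 beats.

15.5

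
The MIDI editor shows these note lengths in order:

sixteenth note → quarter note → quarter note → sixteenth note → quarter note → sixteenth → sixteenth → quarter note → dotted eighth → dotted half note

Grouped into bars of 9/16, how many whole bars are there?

One bar of 9/16 = 9 sixteenth notes.
Express everything in sixteenth notes: sixteenth note = 1; quarter note = 4; quarter note = 4; sixteenth note = 1; quarter note = 4; sixteenth = 1; sixteenth = 1; quarter note = 4; dotted eighth = 3; dotted half note = 12.
Altogether 1 + 4 + 4 + 1 + 4 + 1 + 1 + 4 + 3 + 12 = 35.
35 ÷ 9 = 3 complete bars with 8 left over.

3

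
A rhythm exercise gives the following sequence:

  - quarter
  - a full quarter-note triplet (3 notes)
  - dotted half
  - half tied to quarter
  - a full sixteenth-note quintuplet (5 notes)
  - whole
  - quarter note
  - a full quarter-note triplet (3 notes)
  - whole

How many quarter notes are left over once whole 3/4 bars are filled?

One bar of 3/4 = 3 quarter notes.
Each duration in quarter notes: quarter = 1; a full quarter-note triplet (3 notes) (three triplet quarters span one half) = 2; dotted half = 3; half tied to quarter (half + quarter) = 3; a full sixteenth-note quintuplet (5 notes) (five quintuplet sixteenths span one quarter) = 1; whole = 4; quarter note = 1; a full quarter-note triplet (3 notes) (three triplet quarters span one half) = 2; whole = 4.
Total: 1 + 2 + 3 + 3 + 1 + 4 + 1 + 2 + 4 = 21.
21 ÷ 3 = 7 complete bars with 0 quarter notes remaining.

0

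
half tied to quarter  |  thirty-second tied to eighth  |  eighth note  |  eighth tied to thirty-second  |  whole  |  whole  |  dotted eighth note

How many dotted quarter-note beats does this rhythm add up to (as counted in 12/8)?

One dotted quarter-note beat = 12 thirty-second notes.
Each duration in thirty-second notes: half tied to quarter (half + quarter) = 24; thirty-second tied to eighth (thirty-second + eighth) = 5; eighth note = 4; eighth tied to thirty-second (eighth + thirty-second) = 5; whole = 32; whole = 32; dotted eighth note = 6.
Total: 24 + 5 + 4 + 5 + 32 + 32 + 6 = 108.
108 ÷ 12 = 9 beats.

9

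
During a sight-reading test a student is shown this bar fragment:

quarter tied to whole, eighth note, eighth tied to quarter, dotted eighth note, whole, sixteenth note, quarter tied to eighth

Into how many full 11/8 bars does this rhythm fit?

2

One bar of 11/8 = 22 sixteenth notes.
Each duration in sixteenth notes: quarter tied to whole (quarter + whole) = 20; eighth note = 2; eighth tied to quarter (eighth + quarter) = 6; dotted eighth note = 3; whole = 16; sixteenth note = 1; quarter tied to eighth (quarter + eighth) = 6.
Altogether 20 + 2 + 6 + 3 + 16 + 1 + 6 = 54.
54 ÷ 22 = 2 complete bars with 10 left over.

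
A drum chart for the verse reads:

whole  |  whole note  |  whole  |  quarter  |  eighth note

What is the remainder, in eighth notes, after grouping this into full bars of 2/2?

3

One bar of 2/2 = 8 eighth notes.
Express everything in eighth notes: whole = 8; whole note = 8; whole = 8; quarter = 2; eighth note = 1.
Total: 8 + 8 + 8 + 2 + 1 = 27.
27 ÷ 8 = 3 complete bars with 3 eighth notes remaining.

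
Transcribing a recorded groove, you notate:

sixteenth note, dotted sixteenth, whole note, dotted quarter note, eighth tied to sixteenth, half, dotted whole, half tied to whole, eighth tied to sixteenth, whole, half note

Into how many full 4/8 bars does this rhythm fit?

One bar of 4/8 = 16 thirty-second notes.
In thirty-second notes: sixteenth note = 2; dotted sixteenth = 3; whole note = 32; dotted quarter note = 12; eighth tied to sixteenth (eighth + sixteenth) = 6; half = 16; dotted whole = 48; half tied to whole (half + whole) = 48; eighth tied to sixteenth (eighth + sixteenth) = 6; whole = 32; half note = 16.
Adding: 2 + 3 + 32 + 12 + 6 + 16 + 48 + 48 + 6 + 32 + 16 = 221.
221 ÷ 16 = 13 complete bars with 13 left over.

13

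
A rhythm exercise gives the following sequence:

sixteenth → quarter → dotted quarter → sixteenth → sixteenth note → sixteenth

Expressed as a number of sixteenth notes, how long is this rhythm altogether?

In sixteenth notes: sixteenth = 1; quarter = 4; dotted quarter = 6; sixteenth = 1; sixteenth note = 1; sixteenth = 1.
Adding: 1 + 4 + 6 + 1 + 1 + 1 = 14 sixteenth notes.

14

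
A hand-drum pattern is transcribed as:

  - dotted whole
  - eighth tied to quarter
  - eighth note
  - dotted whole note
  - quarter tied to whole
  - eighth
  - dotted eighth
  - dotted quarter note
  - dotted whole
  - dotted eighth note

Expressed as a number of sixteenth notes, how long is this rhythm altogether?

114

Convert each value to sixteenth notes: dotted whole = 24; eighth tied to quarter (eighth + quarter) = 6; eighth note = 2; dotted whole note = 24; quarter tied to whole (quarter + whole) = 20; eighth = 2; dotted eighth = 3; dotted quarter note = 6; dotted whole = 24; dotted eighth note = 3.
Altogether 24 + 6 + 2 + 24 + 20 + 2 + 3 + 6 + 24 + 3 = 114 sixteenth notes.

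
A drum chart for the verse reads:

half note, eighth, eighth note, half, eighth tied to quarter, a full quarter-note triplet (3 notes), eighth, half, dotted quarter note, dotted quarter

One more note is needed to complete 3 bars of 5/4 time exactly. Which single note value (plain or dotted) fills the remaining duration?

quarter note

3 bars of 5/4 = 30 eighth notes.
In eighth notes: half note = 4; eighth = 1; eighth note = 1; half = 4; eighth tied to quarter (eighth + quarter) = 3; a full quarter-note triplet (3 notes) (three triplet quarters span one half) = 4; eighth = 1; half = 4; dotted quarter note = 3; dotted quarter = 3.
Altogether 4 + 1 + 1 + 4 + 3 + 4 + 1 + 4 + 3 + 3 = 28.
Remaining: 30 − 28 = 2 eighth notes, which is a quarter note.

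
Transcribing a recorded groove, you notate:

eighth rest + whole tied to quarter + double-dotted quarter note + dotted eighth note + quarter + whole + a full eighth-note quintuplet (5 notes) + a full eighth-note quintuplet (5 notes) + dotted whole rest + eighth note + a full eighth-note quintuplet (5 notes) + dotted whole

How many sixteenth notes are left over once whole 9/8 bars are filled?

0

One bar of 9/8 = 18 sixteenth notes.
Express everything in sixteenth notes: eighth rest = 2; whole tied to quarter (whole + quarter) = 20; double-dotted quarter note = 7; dotted eighth note = 3; quarter = 4; whole = 16; a full eighth-note quintuplet (5 notes) (five quintuplet eighths span one half) = 8; a full eighth-note quintuplet (5 notes) (five quintuplet eighths span one half) = 8; dotted whole rest = 24; eighth note = 2; a full eighth-note quintuplet (5 notes) (five quintuplet eighths span one half) = 8; dotted whole = 24.
Adding: 2 + 20 + 7 + 3 + 4 + 16 + 8 + 8 + 24 + 2 + 8 + 24 = 126.
126 ÷ 18 = 7 complete bars with 0 sixteenth notes remaining.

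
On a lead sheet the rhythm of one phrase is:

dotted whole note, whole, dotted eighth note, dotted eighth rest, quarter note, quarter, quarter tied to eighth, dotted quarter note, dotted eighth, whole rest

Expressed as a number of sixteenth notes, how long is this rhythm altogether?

85

Express everything in sixteenth notes: dotted whole note = 24; whole = 16; dotted eighth note = 3; dotted eighth rest = 3; quarter note = 4; quarter = 4; quarter tied to eighth (quarter + eighth) = 6; dotted quarter note = 6; dotted eighth = 3; whole rest = 16.
Total: 24 + 16 + 3 + 3 + 4 + 4 + 6 + 6 + 3 + 16 = 85 sixteenth notes.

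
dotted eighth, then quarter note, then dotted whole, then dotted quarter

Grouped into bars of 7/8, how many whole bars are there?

2

One bar of 7/8 = 14 sixteenth notes.
Convert each value to sixteenth notes: dotted eighth = 3; quarter note = 4; dotted whole = 24; dotted quarter = 6.
Sum: 3 + 4 + 24 + 6 = 37.
37 ÷ 14 = 2 complete bars with 9 left over.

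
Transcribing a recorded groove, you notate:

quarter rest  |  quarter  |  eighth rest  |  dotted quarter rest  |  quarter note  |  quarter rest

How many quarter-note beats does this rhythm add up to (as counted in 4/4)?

One quarter-note beat = 2 eighth notes.
Express everything in eighth notes: quarter rest = 2; quarter = 2; eighth rest = 1; dotted quarter rest = 3; quarter note = 2; quarter rest = 2.
Altogether 2 + 2 + 1 + 3 + 2 + 2 = 12.
12 ÷ 2 = 6 beats.

6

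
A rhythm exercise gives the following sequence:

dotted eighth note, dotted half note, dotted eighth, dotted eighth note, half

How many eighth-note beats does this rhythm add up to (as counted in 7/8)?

One eighth-note beat = 2 sixteenth notes.
Each duration in sixteenth notes: dotted eighth note = 3; dotted half note = 12; dotted eighth = 3; dotted eighth note = 3; half = 8.
Sum: 3 + 12 + 3 + 3 + 8 = 29.
29 ÷ 2 = 14.5 beats.

14.5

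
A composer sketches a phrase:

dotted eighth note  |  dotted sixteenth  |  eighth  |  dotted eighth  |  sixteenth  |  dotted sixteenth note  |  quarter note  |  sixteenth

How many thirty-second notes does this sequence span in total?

34

Working in thirty-second notes: dotted eighth note = 6; dotted sixteenth = 3; eighth = 4; dotted eighth = 6; sixteenth = 2; dotted sixteenth note = 3; quarter note = 8; sixteenth = 2.
Total: 6 + 3 + 4 + 6 + 2 + 3 + 8 + 2 = 34 thirty-second notes.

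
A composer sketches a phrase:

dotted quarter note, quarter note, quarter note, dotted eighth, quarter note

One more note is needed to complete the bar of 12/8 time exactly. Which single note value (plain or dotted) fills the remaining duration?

dotted eighth note

The bar of 12/8 = 24 sixteenth notes.
Each duration in sixteenth notes: dotted quarter note = 6; quarter note = 4; quarter note = 4; dotted eighth = 3; quarter note = 4.
Altogether 6 + 4 + 4 + 3 + 4 = 21.
Remaining: 24 − 21 = 3 sixteenth notes, which is a dotted eighth note.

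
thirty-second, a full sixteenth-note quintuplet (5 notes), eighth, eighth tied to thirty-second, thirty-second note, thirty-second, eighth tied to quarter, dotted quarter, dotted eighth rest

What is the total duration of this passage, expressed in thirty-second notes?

Each duration in thirty-second notes: thirty-second = 1; a full sixteenth-note quintuplet (5 notes) (five quintuplet sixteenths span one quarter) = 8; eighth = 4; eighth tied to thirty-second (eighth + thirty-second) = 5; thirty-second note = 1; thirty-second = 1; eighth tied to quarter (eighth + quarter) = 12; dotted quarter = 12; dotted eighth rest = 6.
Sum: 1 + 8 + 4 + 5 + 1 + 1 + 12 + 12 + 6 = 50 thirty-second notes.

50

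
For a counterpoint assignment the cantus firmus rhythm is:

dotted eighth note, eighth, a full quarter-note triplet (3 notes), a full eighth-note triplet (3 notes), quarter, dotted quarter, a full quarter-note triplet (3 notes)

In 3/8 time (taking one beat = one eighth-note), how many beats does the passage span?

One eighth-note beat = 2 sixteenth notes.
Working in sixteenth notes: dotted eighth note = 3; eighth = 2; a full quarter-note triplet (3 notes) (three triplet quarters span one half) = 8; a full eighth-note triplet (3 notes) (three triplet eighths span one quarter) = 4; quarter = 4; dotted quarter = 6; a full quarter-note triplet (3 notes) (three triplet quarters span one half) = 8.
Adding: 3 + 2 + 8 + 4 + 4 + 6 + 8 = 35.
35 ÷ 2 = 17.5 beats.

17.5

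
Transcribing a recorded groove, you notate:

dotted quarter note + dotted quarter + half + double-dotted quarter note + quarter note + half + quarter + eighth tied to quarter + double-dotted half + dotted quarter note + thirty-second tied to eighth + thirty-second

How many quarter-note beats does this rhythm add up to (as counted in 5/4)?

One quarter-note beat = 8 thirty-second notes.
Each duration in thirty-second notes: dotted quarter note = 12; dotted quarter = 12; half = 16; double-dotted quarter note = 14; quarter note = 8; half = 16; quarter = 8; eighth tied to quarter (eighth + quarter) = 12; double-dotted half = 28; dotted quarter note = 12; thirty-second tied to eighth (thirty-second + eighth) = 5; thirty-second = 1.
Total: 12 + 12 + 16 + 14 + 8 + 16 + 8 + 12 + 28 + 12 + 5 + 1 = 144.
144 ÷ 8 = 18 beats.

18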